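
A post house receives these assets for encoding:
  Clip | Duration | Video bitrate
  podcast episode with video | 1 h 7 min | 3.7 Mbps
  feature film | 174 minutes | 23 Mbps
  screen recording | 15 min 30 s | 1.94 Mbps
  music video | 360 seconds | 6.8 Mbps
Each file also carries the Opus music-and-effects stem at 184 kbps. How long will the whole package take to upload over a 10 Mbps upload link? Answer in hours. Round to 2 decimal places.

7.28 hours

Audio: 184 kbps = 0.184 Mbps.
podcast episode with video: 3.884 Mbps × 4020 s = 15613.7 Mb
feature film: 23.184 Mbps × 10440 s = 242041.0 Mb
screen recording: 2.124 Mbps × 930 s = 1975.3 Mb
music video: 6.984 Mbps × 360 s = 2514.2 Mb
Total: 262144.2 Mb = 32768.0 MB.
At 10 Mbps: 262144.2 / 10 = 26214 s ≈ 7.28 hours.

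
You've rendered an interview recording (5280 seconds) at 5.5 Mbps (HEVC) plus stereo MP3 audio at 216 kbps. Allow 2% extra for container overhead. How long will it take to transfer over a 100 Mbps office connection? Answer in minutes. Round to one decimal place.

5.1 minutes

Audio: 216 kbps = 0.216 Mbps.
Total bitrate: 5.716 Mbps.
File: 5.716 Mbps × 5280 s = 30180.5 Mb.
With 2% container overhead: ×1.02. → 30784.1 Mb.
At 100 Mbps: 30784.1 / 100 = 307.8 s ≈ 5.13 minutes.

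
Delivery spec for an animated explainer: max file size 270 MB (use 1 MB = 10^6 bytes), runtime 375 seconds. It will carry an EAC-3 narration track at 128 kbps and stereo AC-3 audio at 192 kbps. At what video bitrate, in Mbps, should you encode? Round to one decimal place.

5.4 Mbps

Budget: 270 MB = 2160.0 Mb.
Total bitrate budget: 2160.0 Mb / 375 s = 5.760 Mbps.
Audio total: 128 + 192 = 320 kbps = 0.320 Mbps.
Video: 5.760 − 0.320 = 5.440 Mbps.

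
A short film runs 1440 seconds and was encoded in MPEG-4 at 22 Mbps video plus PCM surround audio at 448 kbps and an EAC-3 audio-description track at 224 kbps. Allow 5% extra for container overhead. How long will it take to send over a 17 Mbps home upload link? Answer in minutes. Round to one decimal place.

33.6 minutes

Audio total: 448 + 224 = 672 kbps = 0.672 Mbps.
Total bitrate: 22.672 Mbps.
File: 22.672 Mbps × 1440 s = 32647.7 Mb.
With 5% container overhead: ×1.05. → 34280.1 Mb.
At 17 Mbps: 34280.1 / 17 = 2016.5 s ≈ 33.6 minutes.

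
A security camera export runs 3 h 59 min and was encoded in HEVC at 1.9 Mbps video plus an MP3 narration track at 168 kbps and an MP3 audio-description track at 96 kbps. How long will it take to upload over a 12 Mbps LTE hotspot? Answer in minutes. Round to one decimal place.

3 h 59 min = 239 min = 14340 s
Audio total: 168 + 96 = 264 kbps = 0.264 Mbps.
Total bitrate: 2.164 Mbps.
File: 2.164 Mbps × 14340 s = 31031.8 Mb.
At 12 Mbps: 31031.8 / 12 = 2586.0 s ≈ 43.1 minutes.

43.1 minutes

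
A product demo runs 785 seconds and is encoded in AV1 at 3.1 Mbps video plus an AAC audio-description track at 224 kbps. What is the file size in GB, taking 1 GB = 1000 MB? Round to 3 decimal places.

0.326 GB

Audio: 224 kbps = 0.224 Mbps.
Total bitrate: 3.1 + 0.224 = 3.324 Mbps.
Stream data: 3.324 Mbps × 785 s = 2609.3 Mb.
2,609 Mb ÷ 8 = 326.2 MB → 0.3262 GB.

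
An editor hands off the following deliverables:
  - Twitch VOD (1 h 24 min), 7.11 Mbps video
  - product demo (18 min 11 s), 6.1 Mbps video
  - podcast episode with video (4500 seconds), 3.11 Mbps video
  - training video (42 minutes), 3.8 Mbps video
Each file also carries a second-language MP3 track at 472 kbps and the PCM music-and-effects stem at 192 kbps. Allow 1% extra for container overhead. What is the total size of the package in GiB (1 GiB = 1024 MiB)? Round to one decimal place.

Audio total: 472 + 192 = 664 kbps = 0.664 Mbps.
Twitch VOD: 7.774 Mbps × 5040 s × 1.01 = 39572.8 Mb
product demo: 6.764 Mbps × 1091 s × 1.01 = 7453.3 Mb
podcast episode with video: 3.774 Mbps × 4500 s × 1.01 = 17152.8 Mb
training video: 4.464 Mbps × 2520 s × 1.01 = 11361.8 Mb
Total: 75540.7 Mb = 9442.6 MB.
= 8.794 GiB.

8.8 GiB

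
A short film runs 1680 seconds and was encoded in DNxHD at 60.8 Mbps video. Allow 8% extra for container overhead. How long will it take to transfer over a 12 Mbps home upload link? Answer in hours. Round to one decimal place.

2.6 hours

File: 60.800 Mbps × 1680 s = 102144.0 Mb.
With 8% container overhead: ×1.08. → 110315.5 Mb.
At 12 Mbps: 110315.5 / 12 = 9193.0 s ≈ 2.55 hours.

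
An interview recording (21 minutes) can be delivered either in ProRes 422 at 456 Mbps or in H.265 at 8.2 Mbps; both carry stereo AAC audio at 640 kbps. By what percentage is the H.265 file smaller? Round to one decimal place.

21 min = 1260 s
Audio: 640 kbps = 0.640 Mbps.
ProRes 422: 456.640 Mbps × 1260 s = 575366.4 Mb = 66.981 GiB.
H.265: 8.840 Mbps × 1260 s = 11138.4 Mb = 1.297 GiB.
Reduction: (1 − 1.297/66.981) × 100 = 98.06%.

98.1%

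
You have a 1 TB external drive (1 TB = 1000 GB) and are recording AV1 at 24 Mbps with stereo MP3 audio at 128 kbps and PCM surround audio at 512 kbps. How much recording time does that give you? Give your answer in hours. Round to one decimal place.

Audio total: 128 + 512 = 640 kbps = 0.640 Mbps.
Total bitrate: 24 + 0.640 = 24.640 Mbps.
Capacity: 1 TB = 8,000,000 Mb.
Recording time: 8,000,000 / 24.640 = 324,675 s ≈ 90.2 hours.

90.2 hours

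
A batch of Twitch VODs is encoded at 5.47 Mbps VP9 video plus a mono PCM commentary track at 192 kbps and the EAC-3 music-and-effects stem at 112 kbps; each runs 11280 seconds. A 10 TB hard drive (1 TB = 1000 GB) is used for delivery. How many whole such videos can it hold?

Audio total: 192 + 112 = 304 kbps = 0.304 Mbps.
Total bitrate: 5.774 Mbps.
Per item: 5.774 Mbps × 11280 s = 65,131 Mb = 8,141 MB.
Capacity: 10 TB = 80,000,000 Mb; 1228.30 items → 1228 complete.

1228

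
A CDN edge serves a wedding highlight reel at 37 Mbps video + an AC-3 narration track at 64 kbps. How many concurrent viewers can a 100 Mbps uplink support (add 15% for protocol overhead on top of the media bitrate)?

Audio: 64 kbps = 0.064 Mbps.
Per-viewer media rate: 37.064 Mbps.
On the wire with 15% overhead: 42.624 Mbps.
100 Mbps = 100.0 Mbps; 100.0 / 42.624 = 2.35 → 2 viewers.

2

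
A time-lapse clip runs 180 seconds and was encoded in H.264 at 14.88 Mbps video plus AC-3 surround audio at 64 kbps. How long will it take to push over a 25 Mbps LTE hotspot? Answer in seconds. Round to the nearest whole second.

Audio: 64 kbps = 0.064 Mbps.
Total bitrate: 14.944 Mbps.
File: 14.944 Mbps × 180 s = 2689.9 Mb.
At 25 Mbps: 2689.9 / 25 = 107.6 s ≈ 108 seconds.

108 seconds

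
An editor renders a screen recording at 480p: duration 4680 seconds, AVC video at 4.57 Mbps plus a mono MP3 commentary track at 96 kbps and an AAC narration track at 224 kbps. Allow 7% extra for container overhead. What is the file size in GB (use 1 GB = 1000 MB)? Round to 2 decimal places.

Audio total: 96 + 224 = 320 kbps = 0.320 Mbps.
Total bitrate: 4.57 + 0.320 = 4.890 Mbps.
Stream data: 4.890 Mbps × 4680 s = 22885.2 Mb.
With 7% container overhead: ×1.07.
24,487 Mb ÷ 8 = 3,061 MB → 3.061 GB.

3.06 GB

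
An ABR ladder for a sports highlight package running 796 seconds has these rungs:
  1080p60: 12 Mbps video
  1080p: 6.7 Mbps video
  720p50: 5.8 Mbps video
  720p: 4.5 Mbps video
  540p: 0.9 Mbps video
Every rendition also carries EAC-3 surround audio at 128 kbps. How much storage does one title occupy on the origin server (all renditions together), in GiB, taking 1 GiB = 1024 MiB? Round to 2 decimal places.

2.83 GiB

Audio: 128 kbps = 0.128 Mbps.
Sum of rendition bitrates: (12+0.128) + (6.7+0.128) + (5.8+0.128) + (4.5+0.128) + (0.9+0.128) = 30.540 Mbps.
× 796 s = 24,310 Mb = 3,039 MB = 2.830 GiB.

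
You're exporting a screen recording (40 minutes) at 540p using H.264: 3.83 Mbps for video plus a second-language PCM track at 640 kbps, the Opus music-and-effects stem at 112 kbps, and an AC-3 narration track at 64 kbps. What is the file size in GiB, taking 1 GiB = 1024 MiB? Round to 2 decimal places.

40 min = 2400 s
Audio total: 640 + 112 + 64 = 816 kbps = 0.816 Mbps.
Total bitrate: 3.83 + 0.816 = 4.646 Mbps.
Stream data: 4.646 Mbps × 2400 s = 11150.4 Mb.
11,150 Mb = 1,393,800,000 bytes ÷ 1,073,741,824 = 1.298 GiB.

1.30 GiB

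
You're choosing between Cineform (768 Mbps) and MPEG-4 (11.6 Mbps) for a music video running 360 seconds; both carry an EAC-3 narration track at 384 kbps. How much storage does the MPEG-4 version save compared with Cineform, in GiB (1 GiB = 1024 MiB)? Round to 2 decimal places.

Audio: 384 kbps = 0.384 Mbps.
Cineform: 768.384 Mbps × 360 s = 276618.2 Mb = 32.203 GiB.
MPEG-4: 11.984 Mbps × 360 s = 4314.2 Mb = 0.502 GiB.
Saving: 32.203 − 0.502 = 31.700 GiB.

31.70 GiB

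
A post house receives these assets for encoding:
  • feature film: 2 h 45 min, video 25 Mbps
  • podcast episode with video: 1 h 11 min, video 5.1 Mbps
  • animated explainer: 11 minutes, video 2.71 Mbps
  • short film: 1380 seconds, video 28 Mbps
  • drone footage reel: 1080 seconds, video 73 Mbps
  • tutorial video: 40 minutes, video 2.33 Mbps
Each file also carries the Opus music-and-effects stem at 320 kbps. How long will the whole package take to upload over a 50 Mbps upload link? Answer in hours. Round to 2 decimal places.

Audio: 320 kbps = 0.320 Mbps.
feature film: 25.320 Mbps × 9900 s = 250668.0 Mb
podcast episode with video: 5.420 Mbps × 4260 s = 23089.2 Mb
animated explainer: 3.030 Mbps × 660 s = 1999.8 Mb
short film: 28.320 Mbps × 1380 s = 39081.6 Mb
drone footage reel: 73.320 Mbps × 1080 s = 79185.6 Mb
tutorial video: 2.650 Mbps × 2400 s = 6360.0 Mb
Total: 400384.2 Mb = 50048.0 MB.
At 50 Mbps: 400384.2 / 50 = 8008 s ≈ 2.22 hours.

2.22 hours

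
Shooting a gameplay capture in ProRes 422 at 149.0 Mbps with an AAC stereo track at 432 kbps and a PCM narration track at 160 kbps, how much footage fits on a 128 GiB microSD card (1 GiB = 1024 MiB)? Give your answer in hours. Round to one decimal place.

Audio total: 432 + 160 = 592 kbps = 0.592 Mbps.
Total bitrate: 149.0 + 0.592 = 149.592 Mbps.
Capacity: 128 GiB = 1,099,512 Mb.
Recording time: 1,099,512 / 149.592 = 7,350 s ≈ 2.04 hours.

2.0 hours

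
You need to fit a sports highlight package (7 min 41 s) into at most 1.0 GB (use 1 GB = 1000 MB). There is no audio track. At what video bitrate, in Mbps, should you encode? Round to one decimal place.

Budget: 1.0 GB = 8000.0 Mb.
7 min 41 s = 461 s
Total bitrate budget: 8000.0 Mb / 461 s = 17.354 Mbps.

17.4 Mbps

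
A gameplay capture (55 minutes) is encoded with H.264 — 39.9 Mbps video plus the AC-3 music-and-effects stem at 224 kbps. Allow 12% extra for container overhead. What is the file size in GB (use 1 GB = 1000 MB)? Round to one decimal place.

18.5 GB

55 min = 3300 s
Audio: 224 kbps = 0.224 Mbps.
Total bitrate: 39.9 + 0.224 = 40.124 Mbps.
Stream data: 40.124 Mbps × 3300 s = 132409.2 Mb.
With 12% container overhead: ×1.12.
148,298 Mb ÷ 8 = 18,537 MB → 18.54 GB.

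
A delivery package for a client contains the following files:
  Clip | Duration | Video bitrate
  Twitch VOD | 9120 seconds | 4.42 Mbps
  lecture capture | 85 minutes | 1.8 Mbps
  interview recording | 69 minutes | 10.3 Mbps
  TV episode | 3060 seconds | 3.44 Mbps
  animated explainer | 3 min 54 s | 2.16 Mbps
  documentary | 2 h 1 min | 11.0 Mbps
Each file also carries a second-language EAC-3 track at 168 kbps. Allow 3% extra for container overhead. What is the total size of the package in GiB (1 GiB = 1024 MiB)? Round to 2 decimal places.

Audio: 168 kbps = 0.168 Mbps.
Twitch VOD: 4.588 Mbps × 9120 s × 1.03 = 43097.8 Mb
lecture capture: 1.968 Mbps × 5100 s × 1.03 = 10337.9 Mb
interview recording: 10.468 Mbps × 4140 s × 1.03 = 44637.6 Mb
TV episode: 3.608 Mbps × 3060 s × 1.03 = 11371.7 Mb
animated explainer: 2.328 Mbps × 234 s × 1.03 = 561.1 Mb
documentary: 11.168 Mbps × 7260 s × 1.03 = 83512.1 Mb
Total: 193518.2 Mb = 24189.8 MB.
= 22.53 GiB.

22.53 GiB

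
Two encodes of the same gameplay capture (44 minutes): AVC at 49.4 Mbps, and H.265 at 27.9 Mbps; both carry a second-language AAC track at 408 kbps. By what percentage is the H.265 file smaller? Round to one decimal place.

43.2%

44 min = 2640 s
Audio: 408 kbps = 0.408 Mbps.
AVC: 49.808 Mbps × 2640 s = 131493.1 Mb = 16.437 GB.
H.265: 28.308 Mbps × 2640 s = 74733.1 Mb = 9.342 GB.
Reduction: (1 − 9.342/16.437) × 100 = 43.17%.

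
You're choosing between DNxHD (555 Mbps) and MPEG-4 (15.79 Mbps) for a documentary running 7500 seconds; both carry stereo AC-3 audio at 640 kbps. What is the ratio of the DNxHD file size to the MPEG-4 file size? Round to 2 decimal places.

Audio: 640 kbps = 0.640 Mbps.
DNxHD: 555.640 Mbps × 7500 s = 4167300.0 Mb = 485.138 GiB.
MPEG-4: 16.430 Mbps × 7500 s = 123225.0 Mb = 14.345 GiB.
Ratio: 485.138 / 14.345 = 33.819.

33.82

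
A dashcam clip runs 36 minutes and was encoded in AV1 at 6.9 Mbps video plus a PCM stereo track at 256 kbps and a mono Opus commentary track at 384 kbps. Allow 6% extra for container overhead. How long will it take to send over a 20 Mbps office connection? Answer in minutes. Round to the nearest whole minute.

14 minutes

36 min = 2160 s
Audio total: 256 + 384 = 640 kbps = 0.640 Mbps.
Total bitrate: 7.540 Mbps.
File: 7.540 Mbps × 2160 s = 16286.4 Mb.
With 6% container overhead: ×1.06. → 17263.6 Mb.
At 20 Mbps: 17263.6 / 20 = 863.2 s ≈ 14.4 minutes.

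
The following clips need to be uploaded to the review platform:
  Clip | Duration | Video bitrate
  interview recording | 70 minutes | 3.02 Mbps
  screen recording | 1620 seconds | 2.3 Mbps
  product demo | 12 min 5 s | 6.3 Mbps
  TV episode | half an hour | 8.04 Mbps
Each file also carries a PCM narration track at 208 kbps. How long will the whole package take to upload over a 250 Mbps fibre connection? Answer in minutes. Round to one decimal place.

2.5 minutes

Audio: 208 kbps = 0.208 Mbps.
interview recording: 3.228 Mbps × 4200 s = 13557.6 Mb
screen recording: 2.508 Mbps × 1620 s = 4063.0 Mb
product demo: 6.508 Mbps × 725 s = 4718.3 Mb
TV episode: 8.248 Mbps × 1800 s = 14846.4 Mb
Total: 37185.3 Mb = 4648.2 MB.
At 250 Mbps: 37185.3 / 250 = 149 s ≈ 2.48 minutes.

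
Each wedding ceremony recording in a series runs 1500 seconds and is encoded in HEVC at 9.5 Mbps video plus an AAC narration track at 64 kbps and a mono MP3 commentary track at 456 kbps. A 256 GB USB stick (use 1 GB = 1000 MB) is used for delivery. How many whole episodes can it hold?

136

Audio total: 64 + 456 = 520 kbps = 0.520 Mbps.
Total bitrate: 10.020 Mbps.
Per item: 10.020 Mbps × 1500 s = 15,030 Mb = 1,879 MB.
Capacity: 256 GB = 2,048,000 Mb; 136.26 items → 136 complete.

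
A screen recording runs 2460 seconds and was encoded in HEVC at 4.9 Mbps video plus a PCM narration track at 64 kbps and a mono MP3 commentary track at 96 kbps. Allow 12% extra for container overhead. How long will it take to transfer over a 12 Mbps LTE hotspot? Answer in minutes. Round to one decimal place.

Audio total: 64 + 96 = 160 kbps = 0.160 Mbps.
Total bitrate: 5.060 Mbps.
File: 5.060 Mbps × 2460 s = 12447.6 Mb.
With 12% container overhead: ×1.12. → 13941.3 Mb.
At 12 Mbps: 13941.3 / 12 = 1161.8 s ≈ 19.4 minutes.

19.4 minutes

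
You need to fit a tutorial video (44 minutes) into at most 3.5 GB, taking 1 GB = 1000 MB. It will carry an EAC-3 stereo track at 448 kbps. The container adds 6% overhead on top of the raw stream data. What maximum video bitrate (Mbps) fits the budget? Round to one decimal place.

9.6 Mbps

Budget: 3.5 GB = 28000.0 Mb.
Stream payload after overhead: 28000.0 / 1.06 = 26415.1 Mb.
44 min = 2640 s
Total bitrate budget: 26415.1 Mb / 2640 s = 10.006 Mbps.
Audio: 448 kbps = 0.448 Mbps.
Video: 10.006 − 0.448 = 9.558 Mbps.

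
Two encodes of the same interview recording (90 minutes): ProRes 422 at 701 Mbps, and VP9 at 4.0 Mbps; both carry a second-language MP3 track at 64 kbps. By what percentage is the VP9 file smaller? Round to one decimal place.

99.4%

90 min = 5400 s
Audio: 64 kbps = 0.064 Mbps.
ProRes 422: 701.064 Mbps × 5400 s = 3785745.6 Mb = 473.218 GB.
VP9: 4.064 Mbps × 5400 s = 21945.6 Mb = 2.743 GB.
Reduction: (1 − 2.743/473.218) × 100 = 99.42%.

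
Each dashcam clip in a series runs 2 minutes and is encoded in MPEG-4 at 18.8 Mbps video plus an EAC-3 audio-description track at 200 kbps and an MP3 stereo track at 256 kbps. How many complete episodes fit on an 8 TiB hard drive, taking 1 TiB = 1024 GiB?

30453

2 min = 120 s
Audio total: 200 + 256 = 456 kbps = 0.456 Mbps.
Total bitrate: 19.256 Mbps.
Per item: 19.256 Mbps × 120 s = 2,311 Mb = 288.8 MB.
Capacity: 8 TiB = 70,368,744 Mb; 30453.17 items → 30453 complete.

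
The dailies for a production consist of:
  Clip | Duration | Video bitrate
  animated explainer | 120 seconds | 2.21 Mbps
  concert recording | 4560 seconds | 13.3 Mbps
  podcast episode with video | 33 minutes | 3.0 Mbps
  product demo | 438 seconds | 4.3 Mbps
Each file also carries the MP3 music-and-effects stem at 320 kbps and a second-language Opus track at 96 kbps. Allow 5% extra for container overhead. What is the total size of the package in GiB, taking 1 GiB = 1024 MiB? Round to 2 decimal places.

8.76 GiB

Audio total: 320 + 96 = 416 kbps = 0.416 Mbps.
animated explainer: 2.626 Mbps × 120 s × 1.05 = 330.9 Mb
concert recording: 13.716 Mbps × 4560 s × 1.05 = 65672.2 Mb
podcast episode with video: 3.416 Mbps × 1980 s × 1.05 = 7101.9 Mb
product demo: 4.716 Mbps × 438 s × 1.05 = 2168.9 Mb
Total: 75273.8 Mb = 9409.2 MB.
= 8.763 GiB.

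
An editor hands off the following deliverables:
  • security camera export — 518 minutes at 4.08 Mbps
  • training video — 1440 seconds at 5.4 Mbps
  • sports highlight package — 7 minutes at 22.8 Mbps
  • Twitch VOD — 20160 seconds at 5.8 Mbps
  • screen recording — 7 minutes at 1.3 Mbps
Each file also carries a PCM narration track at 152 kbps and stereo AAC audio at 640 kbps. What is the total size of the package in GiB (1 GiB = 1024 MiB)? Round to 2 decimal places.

Audio total: 152 + 640 = 792 kbps = 0.792 Mbps.
security camera export: 4.872 Mbps × 31080 s = 151421.8 Mb
training video: 6.192 Mbps × 1440 s = 8916.5 Mb
sports highlight package: 23.592 Mbps × 420 s = 9908.6 Mb
Twitch VOD: 6.592 Mbps × 20160 s = 132894.7 Mb
screen recording: 2.092 Mbps × 420 s = 878.6 Mb
Total: 304020.2 Mb = 38002.5 MB.
= 35.39 GiB.

35.39 GiB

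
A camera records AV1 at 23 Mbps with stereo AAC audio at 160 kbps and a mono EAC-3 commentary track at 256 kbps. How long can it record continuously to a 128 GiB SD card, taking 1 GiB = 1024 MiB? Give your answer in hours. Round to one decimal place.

13.0 hours

Audio total: 160 + 256 = 416 kbps = 0.416 Mbps.
Total bitrate: 23 + 0.416 = 23.416 Mbps.
Capacity: 128 GiB = 1,099,512 Mb.
Recording time: 1,099,512 / 23.416 = 46,956 s ≈ 13.0 hours.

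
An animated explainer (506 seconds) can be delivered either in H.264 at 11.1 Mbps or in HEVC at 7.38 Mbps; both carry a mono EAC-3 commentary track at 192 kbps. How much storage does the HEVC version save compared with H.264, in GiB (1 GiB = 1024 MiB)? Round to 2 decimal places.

0.22 GiB

Audio: 192 kbps = 0.192 Mbps.
H.264: 11.292 Mbps × 506 s = 5713.8 Mb = 0.665 GiB.
HEVC: 7.572 Mbps × 506 s = 3831.4 Mb = 0.446 GiB.
Saving: 0.665 − 0.446 = 0.219 GiB.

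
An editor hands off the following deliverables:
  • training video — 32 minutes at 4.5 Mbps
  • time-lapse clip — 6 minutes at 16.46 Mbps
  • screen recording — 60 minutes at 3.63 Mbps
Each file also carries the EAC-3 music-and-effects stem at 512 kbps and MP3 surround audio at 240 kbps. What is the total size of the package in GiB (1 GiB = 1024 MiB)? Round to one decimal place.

Audio total: 512 + 240 = 752 kbps = 0.752 Mbps.
training video: 5.252 Mbps × 1920 s = 10083.8 Mb
time-lapse clip: 17.212 Mbps × 360 s = 6196.3 Mb
screen recording: 4.382 Mbps × 3600 s = 15775.2 Mb
Total: 32055.4 Mb = 4006.9 MB.
= 3.732 GiB.

3.7 GiB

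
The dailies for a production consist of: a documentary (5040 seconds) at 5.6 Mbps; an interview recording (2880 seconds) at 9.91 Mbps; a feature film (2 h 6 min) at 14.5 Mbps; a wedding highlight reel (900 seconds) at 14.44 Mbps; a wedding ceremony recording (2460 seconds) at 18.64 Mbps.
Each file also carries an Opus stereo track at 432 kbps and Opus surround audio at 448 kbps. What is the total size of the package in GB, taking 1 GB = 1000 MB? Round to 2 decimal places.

Audio total: 432 + 448 = 880 kbps = 0.880 Mbps.
documentary: 6.480 Mbps × 5040 s = 32659.2 Mb
interview recording: 10.790 Mbps × 2880 s = 31075.2 Mb
feature film: 15.380 Mbps × 7560 s = 116272.8 Mb
wedding highlight reel: 15.320 Mbps × 900 s = 13788.0 Mb
wedding ceremony recording: 19.520 Mbps × 2460 s = 48019.2 Mb
Total: 241814.4 Mb = 30226.8 MB.
= 30.23 GB.

30.23 GB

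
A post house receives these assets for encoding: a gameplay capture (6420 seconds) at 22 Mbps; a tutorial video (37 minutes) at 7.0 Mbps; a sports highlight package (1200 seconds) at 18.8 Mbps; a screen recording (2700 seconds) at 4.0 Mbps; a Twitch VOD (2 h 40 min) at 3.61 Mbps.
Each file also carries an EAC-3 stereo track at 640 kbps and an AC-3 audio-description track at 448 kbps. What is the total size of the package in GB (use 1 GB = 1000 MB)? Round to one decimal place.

Audio total: 640 + 448 = 1088 kbps = 1.088 Mbps.
gameplay capture: 23.088 Mbps × 6420 s = 148225.0 Mb
tutorial video: 8.088 Mbps × 2220 s = 17955.4 Mb
sports highlight package: 19.888 Mbps × 1200 s = 23865.6 Mb
screen recording: 5.088 Mbps × 2700 s = 13737.6 Mb
Twitch VOD: 4.698 Mbps × 9600 s = 45100.8 Mb
Total: 248884.3 Mb = 31110.5 MB.
= 31.11 GB.

31.1 GB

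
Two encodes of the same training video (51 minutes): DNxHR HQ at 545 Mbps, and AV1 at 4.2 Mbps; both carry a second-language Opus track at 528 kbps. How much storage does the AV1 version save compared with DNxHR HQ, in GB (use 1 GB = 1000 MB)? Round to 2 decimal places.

51 min = 3060 s
Audio: 528 kbps = 0.528 Mbps.
DNxHR HQ: 545.528 Mbps × 3060 s = 1669315.7 Mb = 208.664 GB.
AV1: 4.728 Mbps × 3060 s = 14467.7 Mb = 1.808 GB.
Saving: 208.664 − 1.808 = 206.856 GB.

206.86 GB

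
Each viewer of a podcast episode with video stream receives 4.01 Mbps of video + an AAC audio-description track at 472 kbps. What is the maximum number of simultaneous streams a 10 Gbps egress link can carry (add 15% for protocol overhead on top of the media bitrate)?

Audio: 472 kbps = 0.472 Mbps.
Per-viewer media rate: 4.482 Mbps.
On the wire with 15% overhead: 5.154 Mbps.
10 Gbps = 10,000 Mbps; 10,000 / 5.154 = 1940.13 → 1940 viewers.

1940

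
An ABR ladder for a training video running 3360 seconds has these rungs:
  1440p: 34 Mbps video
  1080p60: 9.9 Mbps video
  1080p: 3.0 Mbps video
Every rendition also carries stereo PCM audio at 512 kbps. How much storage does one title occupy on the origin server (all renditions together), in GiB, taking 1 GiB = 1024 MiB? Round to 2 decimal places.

Audio: 512 kbps = 0.512 Mbps.
Sum of rendition bitrates: (34+0.512) + (9.9+0.512) + (3.0+0.512) = 48.436 Mbps.
× 3360 s = 162,745 Mb = 20,343 MB = 18.95 GiB.

18.95 GiB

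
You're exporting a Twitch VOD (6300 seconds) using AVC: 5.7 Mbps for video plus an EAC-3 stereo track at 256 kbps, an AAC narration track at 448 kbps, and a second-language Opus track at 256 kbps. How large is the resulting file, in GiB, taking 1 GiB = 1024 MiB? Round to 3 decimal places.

Audio total: 256 + 448 + 256 = 960 kbps = 0.960 Mbps.
Total bitrate: 5.7 + 0.960 = 6.660 Mbps.
Stream data: 6.660 Mbps × 6300 s = 41958.0 Mb.
41,958 Mb = 5,244,750,000 bytes ÷ 1,073,741,824 = 4.885 GiB.

4.885 GiB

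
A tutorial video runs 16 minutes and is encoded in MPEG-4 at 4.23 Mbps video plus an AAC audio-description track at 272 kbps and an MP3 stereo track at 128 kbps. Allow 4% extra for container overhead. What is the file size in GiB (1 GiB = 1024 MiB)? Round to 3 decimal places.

16 min = 960 s
Audio total: 272 + 128 = 400 kbps = 0.400 Mbps.
Total bitrate: 4.23 + 0.400 = 4.630 Mbps.
Stream data: 4.630 Mbps × 960 s = 4444.8 Mb.
With 4% container overhead: ×1.04.
4,623 Mb = 577,824,000 bytes ÷ 1,073,741,824 = 0.5381 GiB.

0.538 GiB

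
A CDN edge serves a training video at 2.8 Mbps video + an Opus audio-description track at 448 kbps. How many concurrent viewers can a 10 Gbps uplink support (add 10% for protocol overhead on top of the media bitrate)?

2798

Audio: 448 kbps = 0.448 Mbps.
Per-viewer media rate: 3.248 Mbps.
On the wire with 10% overhead: 3.573 Mbps.
10 Gbps = 10,000 Mbps; 10,000 / 3.573 = 2798.93 → 2798 viewers.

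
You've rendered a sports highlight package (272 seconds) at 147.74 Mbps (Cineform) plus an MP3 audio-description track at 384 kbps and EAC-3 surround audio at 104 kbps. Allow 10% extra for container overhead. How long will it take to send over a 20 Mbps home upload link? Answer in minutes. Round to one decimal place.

Audio total: 384 + 104 = 488 kbps = 0.488 Mbps.
Total bitrate: 148.228 Mbps.
File: 148.228 Mbps × 272 s = 40318.0 Mb.
With 10% container overhead: ×1.10. → 44349.8 Mb.
At 20 Mbps: 44349.8 / 20 = 2217.5 s ≈ 37 minutes.

37.0 minutes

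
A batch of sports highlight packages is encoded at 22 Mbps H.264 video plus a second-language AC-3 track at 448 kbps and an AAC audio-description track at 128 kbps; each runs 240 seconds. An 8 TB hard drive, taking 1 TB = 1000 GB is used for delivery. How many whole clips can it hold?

11811

Audio total: 448 + 128 = 576 kbps = 0.576 Mbps.
Total bitrate: 22.576 Mbps.
Per item: 22.576 Mbps × 240 s = 5,418 Mb = 677.3 MB.
Capacity: 8 TB = 64,000,000 Mb; 11811.95 items → 11811 complete.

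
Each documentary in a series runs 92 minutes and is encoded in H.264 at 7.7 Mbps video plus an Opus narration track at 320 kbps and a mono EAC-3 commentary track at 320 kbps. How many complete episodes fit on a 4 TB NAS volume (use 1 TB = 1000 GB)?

695

92 min = 5520 s
Audio total: 320 + 320 = 640 kbps = 0.640 Mbps.
Total bitrate: 8.340 Mbps.
Per item: 8.340 Mbps × 5520 s = 46,037 Mb = 5,755 MB.
Capacity: 4 TB = 32,000,000 Mb; 695.10 items → 695 complete.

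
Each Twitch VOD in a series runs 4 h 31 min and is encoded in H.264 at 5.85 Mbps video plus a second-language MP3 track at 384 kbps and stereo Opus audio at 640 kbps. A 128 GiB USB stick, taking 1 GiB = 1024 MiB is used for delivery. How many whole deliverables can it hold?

9

4 h 31 min = 271 min = 16260 s
Audio total: 384 + 640 = 1024 kbps = 1.024 Mbps.
Total bitrate: 6.874 Mbps.
Per item: 6.874 Mbps × 16260 s = 111,771 Mb = 13,971 MB.
Capacity: 128 GiB = 1,099,512 Mb; 9.84 items → 9 complete.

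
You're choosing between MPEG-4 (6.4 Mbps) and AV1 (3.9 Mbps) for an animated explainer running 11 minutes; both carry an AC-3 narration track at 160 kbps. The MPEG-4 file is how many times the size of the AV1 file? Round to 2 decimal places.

11 min = 660 s
Audio: 160 kbps = 0.160 Mbps.
MPEG-4: 6.560 Mbps × 660 s = 4329.6 Mb = 0.541 GB.
AV1: 4.060 Mbps × 660 s = 2679.6 Mb = 0.335 GB.
Ratio: 0.541 / 0.335 = 1.616.

1.62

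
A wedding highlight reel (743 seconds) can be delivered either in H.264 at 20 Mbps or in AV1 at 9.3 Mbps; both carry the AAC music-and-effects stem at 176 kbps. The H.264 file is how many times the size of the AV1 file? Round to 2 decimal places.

Audio: 176 kbps = 0.176 Mbps.
H.264: 20.176 Mbps × 743 s = 14990.8 Mb = 1.745 GiB.
AV1: 9.476 Mbps × 743 s = 7040.7 Mb = 0.820 GiB.
Ratio: 1.745 / 0.820 = 2.129.

2.13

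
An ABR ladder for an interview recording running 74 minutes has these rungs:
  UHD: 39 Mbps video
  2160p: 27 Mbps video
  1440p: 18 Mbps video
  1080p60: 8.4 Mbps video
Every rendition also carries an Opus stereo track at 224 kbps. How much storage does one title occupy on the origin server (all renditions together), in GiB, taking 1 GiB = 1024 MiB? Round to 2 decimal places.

48.22 GiB

74 min = 4440 s
Audio: 224 kbps = 0.224 Mbps.
Sum of rendition bitrates: (39+0.224) + (27+0.224) + (18+0.224) + (8.4+0.224) = 93.296 Mbps.
× 4440 s = 414,234 Mb = 51,779 MB = 48.22 GiB.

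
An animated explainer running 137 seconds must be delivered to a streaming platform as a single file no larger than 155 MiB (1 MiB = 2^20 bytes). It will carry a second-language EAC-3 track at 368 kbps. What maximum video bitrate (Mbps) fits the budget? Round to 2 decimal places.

9.12 Mbps

Budget: 155 MiB = 1300.2 Mb.
Total bitrate budget: 1300.2 Mb / 137 s = 9.491 Mbps.
Audio: 368 kbps = 0.368 Mbps.
Video: 9.491 − 0.368 = 9.123 Mbps.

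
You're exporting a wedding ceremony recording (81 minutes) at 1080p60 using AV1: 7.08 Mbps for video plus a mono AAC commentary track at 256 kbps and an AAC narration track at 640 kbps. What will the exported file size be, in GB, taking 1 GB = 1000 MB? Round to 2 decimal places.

4.85 GB

81 min = 4860 s
Audio total: 256 + 640 = 896 kbps = 0.896 Mbps.
Total bitrate: 7.08 + 0.896 = 7.976 Mbps.
Stream data: 7.976 Mbps × 4860 s = 38763.4 Mb.
38,763 Mb ÷ 8 = 4,845 MB → 4.845 GB.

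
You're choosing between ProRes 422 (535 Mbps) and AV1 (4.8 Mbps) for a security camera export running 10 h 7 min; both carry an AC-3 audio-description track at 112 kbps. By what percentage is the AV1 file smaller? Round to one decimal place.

10 h 7 min = 607 min = 36420 s
Audio: 112 kbps = 0.112 Mbps.
ProRes 422: 535.112 Mbps × 36420 s = 19488779.0 Mb = 2436.097 GB.
AV1: 4.912 Mbps × 36420 s = 178895.0 Mb = 22.362 GB.
Reduction: (1 − 22.362/2436.097) × 100 = 99.08%.

99.1%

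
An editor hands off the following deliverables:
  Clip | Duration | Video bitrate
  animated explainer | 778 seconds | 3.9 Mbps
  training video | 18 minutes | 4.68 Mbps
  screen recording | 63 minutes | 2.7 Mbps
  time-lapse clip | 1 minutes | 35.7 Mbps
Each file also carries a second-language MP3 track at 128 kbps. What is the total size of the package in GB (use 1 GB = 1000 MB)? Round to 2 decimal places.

2.65 GB

Audio: 128 kbps = 0.128 Mbps.
animated explainer: 4.028 Mbps × 778 s = 3133.8 Mb
training video: 4.808 Mbps × 1080 s = 5192.6 Mb
screen recording: 2.828 Mbps × 3780 s = 10689.8 Mb
time-lapse clip: 35.828 Mbps × 60 s = 2149.7 Mb
Total: 21165.9 Mb = 2645.7 MB.
= 2.646 GB.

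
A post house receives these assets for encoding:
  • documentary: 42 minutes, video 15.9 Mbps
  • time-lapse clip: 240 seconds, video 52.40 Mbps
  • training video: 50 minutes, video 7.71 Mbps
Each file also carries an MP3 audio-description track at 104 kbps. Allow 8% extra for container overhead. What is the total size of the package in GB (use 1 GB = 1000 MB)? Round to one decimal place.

Audio: 104 kbps = 0.104 Mbps.
documentary: 16.004 Mbps × 2520 s × 1.08 = 43556.5 Mb
time-lapse clip: 52.504 Mbps × 240 s × 1.08 = 13609.0 Mb
training video: 7.814 Mbps × 3000 s × 1.08 = 25317.4 Mb
Total: 82482.9 Mb = 10310.4 MB.
= 10.31 GB.

10.3 GB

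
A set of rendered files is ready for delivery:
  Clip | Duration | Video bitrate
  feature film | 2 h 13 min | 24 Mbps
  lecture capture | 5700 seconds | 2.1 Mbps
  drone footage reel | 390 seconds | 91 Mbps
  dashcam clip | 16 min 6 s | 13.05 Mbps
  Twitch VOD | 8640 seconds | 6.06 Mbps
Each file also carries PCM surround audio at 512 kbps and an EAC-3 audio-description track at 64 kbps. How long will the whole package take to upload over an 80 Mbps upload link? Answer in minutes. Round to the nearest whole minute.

Audio total: 512 + 64 = 576 kbps = 0.576 Mbps.
feature film: 24.576 Mbps × 7980 s = 196116.5 Mb
lecture capture: 2.676 Mbps × 5700 s = 15253.2 Mb
drone footage reel: 91.576 Mbps × 390 s = 35714.6 Mb
dashcam clip: 13.626 Mbps × 966 s = 13162.7 Mb
Twitch VOD: 6.636 Mbps × 8640 s = 57335.0 Mb
Total: 317582.1 Mb = 39697.8 MB.
At 80 Mbps: 317582.1 / 80 = 3970 s ≈ 66.2 minutes.

66 minutes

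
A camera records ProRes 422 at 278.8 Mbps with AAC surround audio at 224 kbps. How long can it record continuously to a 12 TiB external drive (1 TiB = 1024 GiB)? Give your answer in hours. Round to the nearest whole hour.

Audio: 224 kbps = 0.224 Mbps.
Total bitrate: 278.8 + 0.224 = 279.024 Mbps.
Capacity: 12 TiB = 105,553,116 Mb.
Recording time: 105,553,116 / 279.024 = 378,294 s ≈ 105 hours.

105 hours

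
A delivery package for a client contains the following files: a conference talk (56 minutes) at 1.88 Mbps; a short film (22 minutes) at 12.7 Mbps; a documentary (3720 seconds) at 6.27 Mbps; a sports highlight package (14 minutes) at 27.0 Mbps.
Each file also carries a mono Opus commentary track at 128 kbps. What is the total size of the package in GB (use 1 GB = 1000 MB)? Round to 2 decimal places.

8.78 GB

Audio: 128 kbps = 0.128 Mbps.
conference talk: 2.008 Mbps × 3360 s = 6746.9 Mb
short film: 12.828 Mbps × 1320 s = 16933.0 Mb
documentary: 6.398 Mbps × 3720 s = 23800.6 Mb
sports highlight package: 27.128 Mbps × 840 s = 22787.5 Mb
Total: 70267.9 Mb = 8783.5 MB.
= 8.783 GB.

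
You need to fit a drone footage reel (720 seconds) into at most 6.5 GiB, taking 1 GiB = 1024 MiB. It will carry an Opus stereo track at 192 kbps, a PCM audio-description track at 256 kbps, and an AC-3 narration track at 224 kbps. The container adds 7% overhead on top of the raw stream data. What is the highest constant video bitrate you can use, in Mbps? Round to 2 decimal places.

Budget: 6.5 GiB = 55834.6 Mb.
Stream payload after overhead: 55834.6 / 1.07 = 52181.8 Mb.
Total bitrate budget: 52181.8 Mb / 720 s = 72.475 Mbps.
Audio total: 192 + 256 + 224 = 672 kbps = 0.672 Mbps.
Video: 72.475 − 0.672 = 71.803 Mbps.

71.80 Mbps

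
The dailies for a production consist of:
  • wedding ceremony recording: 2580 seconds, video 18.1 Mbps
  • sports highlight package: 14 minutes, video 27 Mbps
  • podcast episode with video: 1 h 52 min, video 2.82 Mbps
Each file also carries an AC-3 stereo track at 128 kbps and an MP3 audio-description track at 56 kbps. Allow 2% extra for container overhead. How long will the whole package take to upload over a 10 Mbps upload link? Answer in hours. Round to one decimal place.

2.6 hours

Audio total: 128 + 56 = 184 kbps = 0.184 Mbps.
wedding ceremony recording: 18.284 Mbps × 2580 s × 1.02 = 48116.2 Mb
sports highlight package: 27.184 Mbps × 840 s × 1.02 = 23291.3 Mb
podcast episode with video: 3.004 Mbps × 6720 s × 1.02 = 20590.6 Mb
Total: 91998.0 Mb = 11499.8 MB.
At 10 Mbps: 91998.0 / 10 = 9200 s ≈ 2.56 hours.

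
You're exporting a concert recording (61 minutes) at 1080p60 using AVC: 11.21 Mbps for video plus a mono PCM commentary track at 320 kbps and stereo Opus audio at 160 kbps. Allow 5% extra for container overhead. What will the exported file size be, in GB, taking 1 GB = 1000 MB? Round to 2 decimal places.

5.62 GB

61 min = 3660 s
Audio total: 320 + 160 = 480 kbps = 0.480 Mbps.
Total bitrate: 11.21 + 0.480 = 11.690 Mbps.
Stream data: 11.690 Mbps × 3660 s = 42785.4 Mb.
With 5% container overhead: ×1.05.
44,925 Mb ÷ 8 = 5,616 MB → 5.616 GB.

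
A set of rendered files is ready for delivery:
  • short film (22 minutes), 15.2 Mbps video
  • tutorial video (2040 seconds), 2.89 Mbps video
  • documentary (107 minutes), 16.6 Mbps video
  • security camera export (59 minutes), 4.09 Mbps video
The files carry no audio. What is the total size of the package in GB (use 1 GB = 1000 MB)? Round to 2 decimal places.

short film: 15.200 Mbps × 1320 s = 20064.0 Mb
tutorial video: 2.890 Mbps × 2040 s = 5895.6 Mb
documentary: 16.600 Mbps × 6420 s = 106572.0 Mb
security camera export: 4.090 Mbps × 3540 s = 14478.6 Mb
Total: 147010.2 Mb = 18376.3 MB.
= 18.38 GB.

18.38 GB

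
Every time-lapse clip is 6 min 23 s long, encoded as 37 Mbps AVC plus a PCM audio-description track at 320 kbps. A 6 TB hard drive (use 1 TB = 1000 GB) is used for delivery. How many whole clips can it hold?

3358

6 min 23 s = 383 s
Audio: 320 kbps = 0.320 Mbps.
Total bitrate: 37.320 Mbps.
Per item: 37.320 Mbps × 383 s = 14,294 Mb = 1,787 MB.
Capacity: 6 TB = 48,000,000 Mb; 3358.16 items → 3358 complete.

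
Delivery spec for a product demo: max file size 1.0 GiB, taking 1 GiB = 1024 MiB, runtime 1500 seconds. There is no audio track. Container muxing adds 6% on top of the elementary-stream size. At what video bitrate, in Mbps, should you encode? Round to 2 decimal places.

Budget: 1.0 GiB = 8589.9 Mb.
Stream payload after overhead: 8589.9 / 1.06 = 8103.7 Mb.
Total bitrate budget: 8103.7 Mb / 1500 s = 5.402 Mbps.

5.40 Mbps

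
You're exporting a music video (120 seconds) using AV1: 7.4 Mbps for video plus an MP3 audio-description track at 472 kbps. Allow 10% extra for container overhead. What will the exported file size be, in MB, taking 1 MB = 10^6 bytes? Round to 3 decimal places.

Audio: 472 kbps = 0.472 Mbps.
Total bitrate: 7.4 + 0.472 = 7.872 Mbps.
Stream data: 7.872 Mbps × 120 s = 944.6 Mb.
With 10% container overhead: ×1.10.
1,039 Mb ÷ 8 = 129.9 MB → 129.9 MB.

129.888 MB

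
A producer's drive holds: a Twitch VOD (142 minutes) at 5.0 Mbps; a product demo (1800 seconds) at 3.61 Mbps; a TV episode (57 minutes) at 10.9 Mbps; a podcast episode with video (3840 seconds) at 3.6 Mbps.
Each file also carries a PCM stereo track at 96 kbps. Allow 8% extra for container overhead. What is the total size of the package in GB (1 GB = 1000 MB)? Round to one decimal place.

13.8 GB

Audio: 96 kbps = 0.096 Mbps.
Twitch VOD: 5.096 Mbps × 8520 s × 1.08 = 46891.4 Mb
product demo: 3.706 Mbps × 1800 s × 1.08 = 7204.5 Mb
TV episode: 10.996 Mbps × 3420 s × 1.08 = 40614.8 Mb
podcast episode with video: 3.696 Mbps × 3840 s × 1.08 = 15328.1 Mb
Total: 110038.7 Mb = 13754.8 MB.
= 13.75 GB.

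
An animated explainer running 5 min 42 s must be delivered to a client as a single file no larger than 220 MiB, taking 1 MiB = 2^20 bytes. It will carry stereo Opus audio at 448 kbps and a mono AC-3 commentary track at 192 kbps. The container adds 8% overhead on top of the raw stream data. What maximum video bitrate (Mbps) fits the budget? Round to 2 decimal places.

4.36 Mbps

Budget: 220 MiB = 1845.5 Mb.
Stream payload after overhead: 1845.5 / 1.08 = 1708.8 Mb.
5 min 42 s = 342 s
Total bitrate budget: 1708.8 Mb / 342 s = 4.996 Mbps.
Audio total: 448 + 192 = 640 kbps = 0.640 Mbps.
Video: 4.996 − 0.640 = 4.356 Mbps.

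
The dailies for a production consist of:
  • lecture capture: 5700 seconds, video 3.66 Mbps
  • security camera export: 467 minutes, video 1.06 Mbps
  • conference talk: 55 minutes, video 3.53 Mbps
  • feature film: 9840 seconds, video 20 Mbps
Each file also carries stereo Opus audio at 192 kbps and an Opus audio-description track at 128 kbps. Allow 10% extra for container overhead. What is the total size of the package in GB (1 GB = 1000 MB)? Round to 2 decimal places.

37.68 GB

Audio total: 192 + 128 = 320 kbps = 0.320 Mbps.
lecture capture: 3.980 Mbps × 5700 s × 1.10 = 24954.6 Mb
security camera export: 1.380 Mbps × 28020 s × 1.10 = 42534.4 Mb
conference talk: 3.850 Mbps × 3300 s × 1.10 = 13975.5 Mb
feature film: 20.320 Mbps × 9840 s × 1.10 = 219943.7 Mb
Total: 301408.1 Mb = 37676.0 MB.
= 37.68 GB.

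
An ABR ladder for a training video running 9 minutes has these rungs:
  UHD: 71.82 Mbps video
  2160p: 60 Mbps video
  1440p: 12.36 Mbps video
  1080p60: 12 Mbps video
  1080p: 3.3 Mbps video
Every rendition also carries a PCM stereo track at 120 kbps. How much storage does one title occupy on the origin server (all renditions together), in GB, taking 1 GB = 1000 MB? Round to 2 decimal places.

9 min = 540 s
Audio: 120 kbps = 0.120 Mbps.
Sum of rendition bitrates: (71.82+0.120) + (60+0.120) + (12.36+0.120) + (12+0.120) + (3.3+0.120) = 160.080 Mbps.
× 540 s = 86,443 Mb = 10,805 MB = 10.81 GB.

10.81 GB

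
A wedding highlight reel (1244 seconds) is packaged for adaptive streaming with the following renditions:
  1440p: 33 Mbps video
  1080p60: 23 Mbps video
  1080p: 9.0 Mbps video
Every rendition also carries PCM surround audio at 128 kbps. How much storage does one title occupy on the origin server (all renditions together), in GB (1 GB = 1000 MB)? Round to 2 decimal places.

Audio: 128 kbps = 0.128 Mbps.
Sum of rendition bitrates: (33+0.128) + (23+0.128) + (9.0+0.128) = 65.384 Mbps.
× 1244 s = 81,338 Mb = 10,167 MB = 10.17 GB.

10.17 GB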